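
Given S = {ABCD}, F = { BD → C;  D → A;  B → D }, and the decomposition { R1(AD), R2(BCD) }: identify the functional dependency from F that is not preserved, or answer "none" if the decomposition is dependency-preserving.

BD → C lies within R2.
D → A lies within R1.
B → D lies within R2.
Every dependency is enforceable on the fragments, so the decomposition is dependency-preserving.

none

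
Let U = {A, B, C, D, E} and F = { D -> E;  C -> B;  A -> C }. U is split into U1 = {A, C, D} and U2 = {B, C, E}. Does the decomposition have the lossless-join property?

Common attributes: U1 ∩ U2 = {C}.
Closure of {C}: C → B applies, adding B. So (C)⁺ = {B, C}.
The closure contains neither all of U1 = {A, C, D} nor all of U2 = {B, C, E}, so the common attributes are not a superkey of either fragment. The join is lossy.

No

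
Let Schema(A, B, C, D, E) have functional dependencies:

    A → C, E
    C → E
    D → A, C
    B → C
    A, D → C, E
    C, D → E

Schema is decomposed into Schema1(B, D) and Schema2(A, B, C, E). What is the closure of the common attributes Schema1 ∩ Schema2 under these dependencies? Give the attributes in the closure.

Schema1 ∩ Schema2 = {B}.
B → C applies, adding C
C → E applies, adding E
Closure: {B, C, E}.

B, C, E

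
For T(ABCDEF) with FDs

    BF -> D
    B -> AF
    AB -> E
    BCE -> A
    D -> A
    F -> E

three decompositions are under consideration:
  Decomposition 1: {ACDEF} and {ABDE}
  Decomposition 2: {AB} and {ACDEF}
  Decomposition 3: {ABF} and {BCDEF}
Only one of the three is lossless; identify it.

Decomposition 3

Decomposition 1: common = {ADE}, closure = {ADE} → lossy.
Decomposition 2: common = {A}, closure = {A} → lossy.
Decomposition 3: common = {BF}, closure = {ABDEF} → lossless.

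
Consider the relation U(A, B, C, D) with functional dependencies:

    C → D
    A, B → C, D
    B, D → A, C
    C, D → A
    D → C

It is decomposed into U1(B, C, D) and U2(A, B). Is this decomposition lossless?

No

Common attributes: U1 ∩ U2 = {B}.
No dependency enlarges {B}, so (B)⁺ = {B}.
The closure contains neither all of U1 = {B, C, D} nor all of U2 = {A, B}, so the common attributes are not a superkey of either fragment. The join is lossy.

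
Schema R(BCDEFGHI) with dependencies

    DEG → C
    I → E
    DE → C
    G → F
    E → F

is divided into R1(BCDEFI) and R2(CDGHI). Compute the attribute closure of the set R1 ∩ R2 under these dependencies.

CDEFI

R1 ∩ R2 = {CDI}.
I → E applies, adding E
E → F applies, adding F
Closure: {CDEFI}.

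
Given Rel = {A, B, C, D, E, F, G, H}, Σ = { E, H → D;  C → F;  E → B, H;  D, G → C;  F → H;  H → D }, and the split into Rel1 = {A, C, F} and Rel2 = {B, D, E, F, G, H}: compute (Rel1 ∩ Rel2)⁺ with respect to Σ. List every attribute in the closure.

D, F, H

Rel1 ∩ Rel2 = {F}.
F → H applies, adding H
H → D applies, adding D
Closure: {D, F, H}.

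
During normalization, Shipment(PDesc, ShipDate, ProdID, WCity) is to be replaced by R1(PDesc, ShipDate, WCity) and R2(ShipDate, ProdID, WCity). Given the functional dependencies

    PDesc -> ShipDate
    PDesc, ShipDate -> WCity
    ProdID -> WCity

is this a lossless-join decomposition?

Common attributes: R1 ∩ R2 = {ShipDate, WCity}.
No dependency enlarges {ShipDate, WCity}, so (ShipDate, WCity)⁺ = {ShipDate, WCity}.
The closure contains neither all of R1 = {PDesc, ShipDate, WCity} nor all of R2 = {ShipDate, ProdID, WCity}, so the common attributes are not a superkey of either fragment. The join is lossy.

No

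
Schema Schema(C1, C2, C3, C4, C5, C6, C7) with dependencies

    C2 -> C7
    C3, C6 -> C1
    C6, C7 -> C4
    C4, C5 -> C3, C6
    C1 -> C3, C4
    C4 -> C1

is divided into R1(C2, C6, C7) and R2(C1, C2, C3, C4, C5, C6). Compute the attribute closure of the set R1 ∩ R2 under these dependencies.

C1, C2, C3, C4, C6, C7

R1 ∩ R2 = {C2, C6}.
C2 → C7 applies, adding C7
C6, C7 → C4 applies, adding C4
C4 → C1 applies, adding C1
C1 → C3, C4 applies, adding C3
Closure: {C1, C2, C3, C4, C6, C7}.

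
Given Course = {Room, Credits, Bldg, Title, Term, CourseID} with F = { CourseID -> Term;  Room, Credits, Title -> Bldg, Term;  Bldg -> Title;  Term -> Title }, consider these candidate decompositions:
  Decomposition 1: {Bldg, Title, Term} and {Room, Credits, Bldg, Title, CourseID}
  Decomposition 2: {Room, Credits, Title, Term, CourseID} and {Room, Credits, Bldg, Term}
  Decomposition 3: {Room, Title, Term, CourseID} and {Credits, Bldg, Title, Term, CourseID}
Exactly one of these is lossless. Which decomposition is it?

Decomposition 2

Decomposition 1: common = {Bldg, Title}, closure = {Bldg, Title} → lossy.
Decomposition 2: common = {Room, Credits, Term}, closure = {Room, Credits, Bldg, Title, Term} → lossless.
Decomposition 3: common = {Title, Term, CourseID}, closure = {Title, Term, CourseID} → lossy.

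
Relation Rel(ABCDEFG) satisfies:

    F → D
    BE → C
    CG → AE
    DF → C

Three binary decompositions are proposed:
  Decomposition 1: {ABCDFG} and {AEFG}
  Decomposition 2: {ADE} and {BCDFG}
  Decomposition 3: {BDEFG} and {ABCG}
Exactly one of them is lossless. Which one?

Decomposition 1: common = {AFG}, closure = {ACDEFG} → lossless.
Decomposition 2: common = {D}, closure = {D} → lossy.
Decomposition 3: common = {BG}, closure = {BG} → lossy.

Decomposition 1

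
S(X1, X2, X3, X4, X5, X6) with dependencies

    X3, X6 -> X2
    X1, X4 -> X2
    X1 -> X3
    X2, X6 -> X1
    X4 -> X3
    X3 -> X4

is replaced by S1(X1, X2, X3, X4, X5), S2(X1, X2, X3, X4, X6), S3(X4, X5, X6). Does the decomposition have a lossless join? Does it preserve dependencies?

lossless and dependency-preserving

Lossless test (chase): Rows 1 and 3 agree on X4; apply X4→X3 and equate their X3 entries. Rows 2 and 3 agree on X3, X6; apply X3, X6→X2 and equate their X2 entries. Rows 2 and 3 agree on X2, X6; apply X2, X6→X1 and equate their X1 entries. Row 3 is now all distinguished symbols — the join is lossless.
Dependency preservation: every FD's attributes lie within a single fragment, so each can be enforced locally — preserved.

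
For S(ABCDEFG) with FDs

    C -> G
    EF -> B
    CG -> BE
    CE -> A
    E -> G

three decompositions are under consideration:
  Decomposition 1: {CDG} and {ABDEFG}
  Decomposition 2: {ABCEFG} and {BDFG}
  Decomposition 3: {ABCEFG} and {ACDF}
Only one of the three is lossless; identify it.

Decomposition 3

Decomposition 1: common = {DG}, closure = {DG} → lossy.
Decomposition 2: common = {BFG}, closure = {BFG} → lossy.
Decomposition 3: common = {ACF}, closure = {ABCEFG} → lossless.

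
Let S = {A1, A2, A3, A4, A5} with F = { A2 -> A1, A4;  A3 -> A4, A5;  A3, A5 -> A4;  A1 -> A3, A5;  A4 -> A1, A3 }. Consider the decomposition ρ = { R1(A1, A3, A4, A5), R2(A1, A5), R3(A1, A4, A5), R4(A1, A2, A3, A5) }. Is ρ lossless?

Chase test. Columns are A1, A2, A3, A4, A5; row i has aⱼ where attribute j ∈ Ri, else bᵢⱼ.
Initial tableau (one row per fragment):
  row 1: a1 b12 a3 a4 a5
  row 2: a1 b22 b23 b24 a5
  row 3: a1 b32 b33 a4 a5
  row 4: a1 a2 a3 b44 a5
Rows 1 and 4 agree on A3; apply A3→A4, A5 and equate their A4, A5 entries.
Rows 1 and 2 agree on A1; apply A1→A3, A5 and equate their A3, A5 entries.
Rows 1 and 3 agree on A1; apply A1→A3, A5 and equate their A3, A5 entries.
Rows 1 and 2 agree on A3; apply A3→A4, A5 and equate their A4, A5 entries.
Row 4 is now all distinguished symbols — the join is lossless.

Yes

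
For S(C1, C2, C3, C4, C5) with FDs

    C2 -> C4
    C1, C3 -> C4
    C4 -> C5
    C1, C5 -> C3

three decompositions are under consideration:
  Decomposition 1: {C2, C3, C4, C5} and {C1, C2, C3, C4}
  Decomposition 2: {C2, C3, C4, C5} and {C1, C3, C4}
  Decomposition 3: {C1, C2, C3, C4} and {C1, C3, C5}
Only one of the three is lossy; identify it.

Decomposition 1: common = {C2, C3, C4}, closure = {C2, C3, C4, C5} → lossless.
Decomposition 2: common = {C3, C4}, closure = {C3, C4, C5} → lossy.
Decomposition 3: common = {C1, C3}, closure = {C1, C3, C4, C5} → lossless.

Decomposition 2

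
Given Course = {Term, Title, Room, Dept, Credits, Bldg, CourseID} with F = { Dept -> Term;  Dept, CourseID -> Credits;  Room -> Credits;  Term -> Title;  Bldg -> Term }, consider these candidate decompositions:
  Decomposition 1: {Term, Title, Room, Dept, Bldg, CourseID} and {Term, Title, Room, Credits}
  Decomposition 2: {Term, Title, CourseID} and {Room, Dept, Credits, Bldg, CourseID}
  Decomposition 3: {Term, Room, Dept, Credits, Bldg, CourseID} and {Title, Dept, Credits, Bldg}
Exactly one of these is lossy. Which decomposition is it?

Decomposition 2

Decomposition 1: common = {Term, Title, Room}, closure = {Term, Title, Room, Credits} → lossless.
Decomposition 2: common = {CourseID}, closure = {CourseID} → lossy.
Decomposition 3: common = {Dept, Credits, Bldg}, closure = {Term, Title, Dept, Credits, Bldg} → lossless.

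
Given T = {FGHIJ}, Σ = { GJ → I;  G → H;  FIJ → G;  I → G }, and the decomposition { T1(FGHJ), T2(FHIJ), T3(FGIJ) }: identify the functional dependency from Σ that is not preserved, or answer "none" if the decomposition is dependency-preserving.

none

GJ → I lies within T3.
G → H lies within T1.
FIJ → G lies within T3.
I → G lies within T3.
Every dependency is enforceable on the fragments, so the decomposition is dependency-preserving.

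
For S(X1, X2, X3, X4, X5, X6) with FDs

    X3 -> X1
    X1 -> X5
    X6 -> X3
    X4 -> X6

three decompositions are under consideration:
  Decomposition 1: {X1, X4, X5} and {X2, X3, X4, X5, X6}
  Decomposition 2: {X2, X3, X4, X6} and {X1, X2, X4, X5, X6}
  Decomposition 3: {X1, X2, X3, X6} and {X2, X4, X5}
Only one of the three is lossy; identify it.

Decomposition 3

Decomposition 1: common = {X4, X5}, closure = {X1, X3, X4, X5, X6} → lossless.
Decomposition 2: common = {X2, X4, X6}, closure = {X1, X2, X3, X4, X5, X6} → lossless.
Decomposition 3: common = {X2}, closure = {X2} → lossy.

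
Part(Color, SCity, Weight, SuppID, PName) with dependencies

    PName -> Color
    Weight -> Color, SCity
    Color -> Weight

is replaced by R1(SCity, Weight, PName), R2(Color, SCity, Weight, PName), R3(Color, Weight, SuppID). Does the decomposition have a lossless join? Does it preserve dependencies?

Lossless test (chase): Rows 1 and 2 agree on PName; apply PName→Color and equate their Color entries. Rows 1 and 3 agree on Weight; apply Weight→Color, SCity and equate their Color, SCity entries. No row becomes fully distinguished — the join is lossy.
Dependency preservation: every FD's attributes lie within a single fragment, so each can be enforced locally — preserved.

lossy but dependency-preserving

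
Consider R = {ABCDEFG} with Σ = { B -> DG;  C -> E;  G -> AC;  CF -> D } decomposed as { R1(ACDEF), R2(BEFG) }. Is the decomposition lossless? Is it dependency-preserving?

Lossless test: (EF)⁺ = {EF}, which is a superkey of neither fragment — lossy.
Dependency preservation: the restricted closure of {B} across the fragments never reaches {DG}, so B → DG cannot be enforced without a join — not preserved.

lossy and not dependency-preserving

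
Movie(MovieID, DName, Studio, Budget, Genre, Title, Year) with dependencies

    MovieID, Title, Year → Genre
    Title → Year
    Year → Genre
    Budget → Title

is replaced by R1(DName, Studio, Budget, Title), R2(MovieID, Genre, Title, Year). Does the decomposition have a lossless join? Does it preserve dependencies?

Lossless test: (Title)⁺ = {Genre, Title, Year}, which is a superkey of neither fragment — lossy.
Dependency preservation: every FD's attributes lie within a single fragment, so each can be enforced locally — preserved.

lossy but dependency-preserving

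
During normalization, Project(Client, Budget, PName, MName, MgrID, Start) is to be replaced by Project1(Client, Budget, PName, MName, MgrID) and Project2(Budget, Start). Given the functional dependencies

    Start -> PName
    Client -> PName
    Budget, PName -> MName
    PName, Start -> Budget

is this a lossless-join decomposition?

Common attributes: Project1 ∩ Project2 = {Budget}.
No dependency enlarges {Budget}, so (Budget)⁺ = {Budget}.
The closure contains neither all of Project1 = {Client, Budget, PName, MName, MgrID} nor all of Project2 = {Budget, Start}, so the common attributes are not a superkey of either fragment. The join is lossy.

No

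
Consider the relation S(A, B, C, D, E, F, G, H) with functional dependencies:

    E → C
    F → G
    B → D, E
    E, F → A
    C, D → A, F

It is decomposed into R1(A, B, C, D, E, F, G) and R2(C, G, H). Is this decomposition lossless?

Common attributes: R1 ∩ R2 = {C, G}.
No dependency enlarges {C, G}, so (C, G)⁺ = {C, G}.
The closure contains neither all of R1 = {A, B, C, D, E, F, G} nor all of R2 = {C, G, H}, so the common attributes are not a superkey of either fragment. The join is lossy.

No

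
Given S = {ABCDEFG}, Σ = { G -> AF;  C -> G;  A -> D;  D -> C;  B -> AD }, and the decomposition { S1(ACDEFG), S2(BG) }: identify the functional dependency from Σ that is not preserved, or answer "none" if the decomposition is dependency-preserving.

G → AF lies within S1.
C → G lies within S1.
A → D lies within S1.
D → C lies within S1.
B → AD: restricted closure across fragments reaches AD.
Every dependency is enforceable on the fragments, so the decomposition is dependency-preserving.

none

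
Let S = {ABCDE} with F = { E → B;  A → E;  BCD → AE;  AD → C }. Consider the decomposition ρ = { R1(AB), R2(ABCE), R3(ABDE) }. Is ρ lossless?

Chase test. Columns are ABCDE; row i has aⱼ where attribute j ∈ Ri, else bᵢⱼ.
Initial tableau (one row per fragment):
  row 1: a1 a2 b13 b14 b15
  row 2: a1 a2 a3 b24 a5
  row 3: a1 a2 b33 a4 a5
Rows 1 and 2 agree on A; apply A→E and equate their E entries.
No row becomes fully distinguished — the join is lossy.

No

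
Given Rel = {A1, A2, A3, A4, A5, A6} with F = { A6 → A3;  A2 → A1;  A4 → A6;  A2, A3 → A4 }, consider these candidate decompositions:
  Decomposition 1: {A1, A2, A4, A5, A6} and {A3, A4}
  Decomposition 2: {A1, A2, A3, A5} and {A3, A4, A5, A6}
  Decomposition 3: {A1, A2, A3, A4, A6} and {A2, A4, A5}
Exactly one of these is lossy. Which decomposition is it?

Decomposition 2

Decomposition 1: common = {A4}, closure = {A3, A4, A6} → lossless.
Decomposition 2: common = {A3, A5}, closure = {A3, A5} → lossy.
Decomposition 3: common = {A2, A4}, closure = {A1, A2, A3, A4, A6} → lossless.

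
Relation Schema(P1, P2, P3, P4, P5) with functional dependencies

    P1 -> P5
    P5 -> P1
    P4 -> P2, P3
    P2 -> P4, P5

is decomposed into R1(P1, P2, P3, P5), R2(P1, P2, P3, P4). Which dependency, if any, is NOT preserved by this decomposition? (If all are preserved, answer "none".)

P1 → P5 lies within R1.
P5 → P1 lies within R1.
P4 → P2, P3 lies within R2.
P2 → P4, P5: restricted closure across fragments reaches P4, P5.
Every dependency is enforceable on the fragments, so the decomposition is dependency-preserving.

none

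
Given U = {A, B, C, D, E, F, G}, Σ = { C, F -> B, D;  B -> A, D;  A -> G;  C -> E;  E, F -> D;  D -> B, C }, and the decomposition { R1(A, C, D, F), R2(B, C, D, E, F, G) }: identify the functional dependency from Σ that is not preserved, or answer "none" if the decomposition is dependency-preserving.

Check A → G: no single fragment contains all of {A, G}, and the restricted closure of {A} across the fragments never reaches {G}.
C, F → B, D is preserved.
B → A, D is preserved.
C → E is preserved.
E, F → D is preserved.
D → B, C is preserved.

A -> G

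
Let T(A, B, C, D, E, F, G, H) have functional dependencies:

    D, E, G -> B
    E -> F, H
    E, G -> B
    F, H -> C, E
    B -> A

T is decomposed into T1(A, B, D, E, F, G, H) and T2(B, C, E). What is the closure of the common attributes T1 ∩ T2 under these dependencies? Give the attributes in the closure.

A, B, C, E, F, H

T1 ∩ T2 = {B, E}.
E → F, H applies, adding F, H
F, H → C, E applies, adding C
B → A applies, adding A
Closure: {A, B, C, E, F, H}.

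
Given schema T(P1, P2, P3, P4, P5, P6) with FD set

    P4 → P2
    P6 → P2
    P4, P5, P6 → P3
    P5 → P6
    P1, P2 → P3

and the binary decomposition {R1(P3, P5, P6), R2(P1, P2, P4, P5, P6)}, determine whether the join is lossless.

No

Common attributes: R1 ∩ R2 = {P5, P6}.
Closure of {P5, P6}: P6 → P2 applies, adding P2. So (P5, P6)⁺ = {P2, P5, P6}.
The closure contains neither all of R1 = {P3, P5, P6} nor all of R2 = {P1, P2, P4, P5, P6}, so the common attributes are not a superkey of either fragment. The join is lossy.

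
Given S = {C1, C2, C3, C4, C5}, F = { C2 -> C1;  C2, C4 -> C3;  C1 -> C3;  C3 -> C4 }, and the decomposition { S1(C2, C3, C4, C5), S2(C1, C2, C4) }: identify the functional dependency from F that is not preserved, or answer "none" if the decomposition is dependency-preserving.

C1 -> C3

Check C1 → C3: no single fragment contains all of {C1, C3}, and the restricted closure of {C1} across the fragments never reaches {C3}.
C2 → C1 is preserved.
C2, C4 → C3 is preserved.
C3 → C4 is preserved.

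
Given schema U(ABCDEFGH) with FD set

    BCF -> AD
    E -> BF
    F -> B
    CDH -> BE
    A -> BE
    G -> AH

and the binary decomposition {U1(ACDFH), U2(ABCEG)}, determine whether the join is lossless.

No

Common attributes: U1 ∩ U2 = {AC}.
Closure of {AC}: A → BE applies, adding BE; E → BF applies, adding F; BCF → AD applies, adding D. So (AC)⁺ = {ABCDEF}.
The closure contains neither all of U1 = {ACDFH} nor all of U2 = {ABCEG}, so the common attributes are not a superkey of either fragment. The join is lossy.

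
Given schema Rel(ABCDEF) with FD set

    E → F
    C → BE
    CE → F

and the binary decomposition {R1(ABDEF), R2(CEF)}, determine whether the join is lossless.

No

Common attributes: R1 ∩ R2 = {EF}.
No dependency enlarges {EF}, so (EF)⁺ = {EF}.
The closure contains neither all of R1 = {ABDEF} nor all of R2 = {CEF}, so the common attributes are not a superkey of either fragment. The join is lossy.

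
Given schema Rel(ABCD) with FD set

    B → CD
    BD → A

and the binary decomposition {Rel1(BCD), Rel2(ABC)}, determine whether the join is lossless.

Yes

Common attributes: Rel1 ∩ Rel2 = {BC}.
Closure of {BC}: B → CD applies, adding D; BD → A applies, adding A. So (BC)⁺ = {ABCD}.
This closure contains every attribute of Rel1, so Rel1 ∩ Rel2 → Rel1. The join is lossless.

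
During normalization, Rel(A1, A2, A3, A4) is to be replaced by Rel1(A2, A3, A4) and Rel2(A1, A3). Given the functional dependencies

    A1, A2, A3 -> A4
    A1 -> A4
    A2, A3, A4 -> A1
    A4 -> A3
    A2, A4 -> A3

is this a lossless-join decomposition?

No

Common attributes: Rel1 ∩ Rel2 = {A3}.
No dependency enlarges {A3}, so (A3)⁺ = {A3}.
The closure contains neither all of Rel1 = {A2, A3, A4} nor all of Rel2 = {A1, A3}, so the common attributes are not a superkey of either fragment. The join is lossy.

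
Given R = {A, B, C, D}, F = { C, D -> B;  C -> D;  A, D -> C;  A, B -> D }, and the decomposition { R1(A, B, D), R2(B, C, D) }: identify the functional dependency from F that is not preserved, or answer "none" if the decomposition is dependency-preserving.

Check A, D → C: no single fragment contains all of {A, C, D}, and the restricted closure of {A, D} across the fragments never reaches {C}.
C, D → B is preserved.
C → D is preserved.
A, B → D is preserved.

A, D -> C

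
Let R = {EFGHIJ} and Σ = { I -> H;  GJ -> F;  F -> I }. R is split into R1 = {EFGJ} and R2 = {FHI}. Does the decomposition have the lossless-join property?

Common attributes: R1 ∩ R2 = {F}.
Closure of {F}: F → I applies, adding I; I → H applies, adding H. So (F)⁺ = {FHI}.
This closure contains every attribute of R2, so R1 ∩ R2 → R2. The join is lossless.

Yes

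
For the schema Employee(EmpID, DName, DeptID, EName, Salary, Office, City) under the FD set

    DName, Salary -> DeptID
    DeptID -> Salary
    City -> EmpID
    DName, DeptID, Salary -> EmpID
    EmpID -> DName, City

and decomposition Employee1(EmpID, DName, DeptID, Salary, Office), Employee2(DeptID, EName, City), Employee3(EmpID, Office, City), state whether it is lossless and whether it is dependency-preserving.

lossy but dependency-preserving

Lossless test (chase): Rows 1 and 2 agree on DeptID; apply DeptID→Salary and equate their Salary entries. Rows 2 and 3 agree on City; apply City→EmpID and equate their EmpID entries. Rows 1 and 2 agree on EmpID; apply EmpID→DName, City and equate their DName, City entries. Rows 1 and 3 agree on EmpID; apply EmpID→DName, City and equate their DName, City entries. No row becomes fully distinguished — the join is lossy.
Dependency preservation: EmpID → DName, City is not contained in any single fragment, but the restricted closure of its left-hand side across the fragments still reaches the right-hand side; the remaining FDs each lie inside some fragment. All dependencies are preserved.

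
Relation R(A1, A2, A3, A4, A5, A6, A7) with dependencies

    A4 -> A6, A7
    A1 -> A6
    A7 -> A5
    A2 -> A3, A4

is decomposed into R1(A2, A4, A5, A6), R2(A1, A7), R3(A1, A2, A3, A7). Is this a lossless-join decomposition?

Chase test. Columns are A1, A2, A3, A4, A5, A6, A7; row i has aⱼ where attribute j ∈ Ri, else bᵢⱼ.
Initial tableau (one row per fragment):
  row 1: b11 a2 b13 a4 a5 a6 b17
  row 2: a1 b22 b23 b24 b25 b26 a7
  row 3: a1 a2 a3 b34 b35 b36 a7
Rows 2 and 3 agree on A1; apply A1→A6 and equate their A6 entries.
Rows 2 and 3 agree on A7; apply A7→A5 and equate their A5 entries.
Rows 1 and 3 agree on A2; apply A2→A3, A4 and equate their A3, A4 entries.
Rows 1 and 3 agree on A4; apply A4→A6, A7 and equate their A6, A7 entries.
Rows 1 and 2 agree on A7; apply A7→A5 and equate their A5 entries.
Row 3 is now all distinguished symbols — the join is lossless.

Yes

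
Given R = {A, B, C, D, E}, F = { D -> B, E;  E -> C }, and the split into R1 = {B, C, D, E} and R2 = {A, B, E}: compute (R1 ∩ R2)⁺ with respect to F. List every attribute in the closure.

B, C, E

R1 ∩ R2 = {B, E}.
E → C applies, adding C
Closure: {B, C, E}.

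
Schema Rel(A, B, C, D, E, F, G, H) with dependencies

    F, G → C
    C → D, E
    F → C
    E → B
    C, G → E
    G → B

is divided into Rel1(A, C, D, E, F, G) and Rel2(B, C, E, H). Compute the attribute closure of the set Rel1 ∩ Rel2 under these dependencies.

Rel1 ∩ Rel2 = {C, E}.
C → D, E applies, adding D
E → B applies, adding B
Closure: {B, C, D, E}.

B, C, D, E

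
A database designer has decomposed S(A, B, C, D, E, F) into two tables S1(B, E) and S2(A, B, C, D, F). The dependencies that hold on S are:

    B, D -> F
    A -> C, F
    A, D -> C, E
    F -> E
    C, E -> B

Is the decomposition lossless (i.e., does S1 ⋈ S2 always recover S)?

No

Common attributes: S1 ∩ S2 = {B}.
No dependency enlarges {B}, so (B)⁺ = {B}.
The closure contains neither all of S1 = {B, E} nor all of S2 = {A, B, C, D, F}, so the common attributes are not a superkey of either fragment. The join is lossy.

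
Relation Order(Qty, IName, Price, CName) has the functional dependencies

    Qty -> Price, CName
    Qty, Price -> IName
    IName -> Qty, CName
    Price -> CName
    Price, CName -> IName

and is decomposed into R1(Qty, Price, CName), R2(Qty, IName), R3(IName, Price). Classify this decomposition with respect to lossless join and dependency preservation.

lossless and dependency-preserving

Lossless test (chase): Rows 1 and 2 agree on Qty; apply Qty→Price, CName and equate their Price, CName entries. Rows 1 and 2 agree on Qty, Price; apply Qty, Price→IName and equate their IName entries. Rows 1 and 3 agree on IName; apply IName→Qty, CName and equate their Qty, CName entries. Row 1 is now all distinguished symbols — the join is lossless.
Dependency preservation: Qty, Price → IName; IName → Qty, CName; Price, CName → IName are not contained in any single fragment, but the restricted closure of each left-hand side across the fragments still reaches the right-hand side; the remaining FDs each lie inside some fragment. All dependencies are preserved.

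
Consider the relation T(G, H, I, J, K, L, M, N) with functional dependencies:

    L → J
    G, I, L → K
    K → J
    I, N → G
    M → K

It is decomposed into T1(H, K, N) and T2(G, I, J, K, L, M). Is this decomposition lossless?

Common attributes: T1 ∩ T2 = {K}.
Closure of {K}: K → J applies, adding J. So (K)⁺ = {J, K}.
The closure contains neither all of T1 = {H, K, N} nor all of T2 = {G, I, J, K, L, M}, so the common attributes are not a superkey of either fragment. The join is lossy.

No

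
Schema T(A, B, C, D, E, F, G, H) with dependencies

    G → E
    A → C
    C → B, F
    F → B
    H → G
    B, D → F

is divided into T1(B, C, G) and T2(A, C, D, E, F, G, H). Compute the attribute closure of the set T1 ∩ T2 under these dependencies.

T1 ∩ T2 = {C, G}.
G → E applies, adding E
C → B, F applies, adding B, F
Closure: {B, C, E, F, G}.

B, C, E, F, G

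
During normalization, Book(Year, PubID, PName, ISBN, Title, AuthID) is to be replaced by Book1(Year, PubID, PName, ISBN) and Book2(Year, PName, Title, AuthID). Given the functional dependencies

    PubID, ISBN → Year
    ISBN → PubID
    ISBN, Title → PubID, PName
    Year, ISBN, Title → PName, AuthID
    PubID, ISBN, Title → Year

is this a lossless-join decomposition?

No

Common attributes: Book1 ∩ Book2 = {Year, PName}.
No dependency enlarges {Year, PName}, so (Year, PName)⁺ = {Year, PName}.
The closure contains neither all of Book1 = {Year, PubID, PName, ISBN} nor all of Book2 = {Year, PName, Title, AuthID}, so the common attributes are not a superkey of either fragment. The join is lossy.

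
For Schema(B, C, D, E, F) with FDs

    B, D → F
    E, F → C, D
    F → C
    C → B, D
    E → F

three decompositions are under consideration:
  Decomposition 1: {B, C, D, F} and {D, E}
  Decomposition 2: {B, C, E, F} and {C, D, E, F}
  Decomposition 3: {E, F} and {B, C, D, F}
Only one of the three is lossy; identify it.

Decomposition 1: common = {D}, closure = {D} → lossy.
Decomposition 2: common = {C, E, F}, closure = {B, C, D, E, F} → lossless.
Decomposition 3: common = {F}, closure = {B, C, D, F} → lossless.

Decomposition 1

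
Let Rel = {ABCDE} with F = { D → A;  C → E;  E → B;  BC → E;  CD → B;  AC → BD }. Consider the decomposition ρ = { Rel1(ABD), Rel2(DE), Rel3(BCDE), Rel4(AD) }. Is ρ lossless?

Chase test. Columns are ABCDE; row i has aⱼ where attribute j ∈ Reli, else bᵢⱼ.
Initial tableau (one row per fragment):
  row 1: a1 a2 b13 a4 b15
  row 2: b21 b22 b23 a4 a5
  row 3: b31 a2 a3 a4 a5
  row 4: a1 b42 b43 a4 b45
Rows 1 and 2 agree on D; apply D→A and equate their A entries.
Rows 1 and 3 agree on D; apply D→A and equate their A entries.
Rows 2 and 3 agree on E; apply E→B and equate their B entries.
Row 3 is now all distinguished symbols — the join is lossless.

Yes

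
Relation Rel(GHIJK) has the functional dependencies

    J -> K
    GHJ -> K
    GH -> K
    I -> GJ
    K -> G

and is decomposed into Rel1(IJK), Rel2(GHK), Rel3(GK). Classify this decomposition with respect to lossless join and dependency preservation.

Lossless test (chase): Rows 1 and 2 agree on K; apply K→G and equate their G entries. No row becomes fully distinguished — the join is lossy.
Dependency preservation: GHJ → K; I → GJ are not contained in any single fragment, but the restricted closure of each left-hand side across the fragments still reaches the right-hand side; the remaining FDs each lie inside some fragment. All dependencies are preserved.

lossy but dependency-preserving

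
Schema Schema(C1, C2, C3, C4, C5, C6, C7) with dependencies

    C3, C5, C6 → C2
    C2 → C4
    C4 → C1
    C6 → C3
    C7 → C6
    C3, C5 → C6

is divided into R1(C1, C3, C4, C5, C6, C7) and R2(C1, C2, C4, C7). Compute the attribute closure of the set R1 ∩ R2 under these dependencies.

C1, C3, C4, C6, C7

R1 ∩ R2 = {C1, C4, C7}.
C7 → C6 applies, adding C6
C6 → C3 applies, adding C3
Closure: {C1, C3, C4, C6, C7}.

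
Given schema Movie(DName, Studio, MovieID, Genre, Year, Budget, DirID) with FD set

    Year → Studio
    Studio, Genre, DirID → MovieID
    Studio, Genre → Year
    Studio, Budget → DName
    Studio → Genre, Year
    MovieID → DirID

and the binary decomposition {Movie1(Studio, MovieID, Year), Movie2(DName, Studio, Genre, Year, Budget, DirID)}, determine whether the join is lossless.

No

Common attributes: Movie1 ∩ Movie2 = {Studio, Year}.
Closure of {Studio, Year}: Studio → Genre, Year applies, adding Genre. So (Studio, Year)⁺ = {Studio, Genre, Year}.
The closure contains neither all of Movie1 = {Studio, MovieID, Year} nor all of Movie2 = {DName, Studio, Genre, Year, Budget, DirID}, so the common attributes are not a superkey of either fragment. The join is lossy.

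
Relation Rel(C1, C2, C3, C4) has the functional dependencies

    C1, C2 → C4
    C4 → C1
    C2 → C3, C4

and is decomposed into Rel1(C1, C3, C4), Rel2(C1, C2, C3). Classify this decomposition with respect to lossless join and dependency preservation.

lossy and not dependency-preserving

Lossless test: (C1, C3)⁺ = {C1, C3}, which is a superkey of neither fragment — lossy.
Dependency preservation: the restricted closure of {C1, C2} across the fragments never reaches {C4}, so C1, C2 → C4 cannot be enforced without a join — not preserved.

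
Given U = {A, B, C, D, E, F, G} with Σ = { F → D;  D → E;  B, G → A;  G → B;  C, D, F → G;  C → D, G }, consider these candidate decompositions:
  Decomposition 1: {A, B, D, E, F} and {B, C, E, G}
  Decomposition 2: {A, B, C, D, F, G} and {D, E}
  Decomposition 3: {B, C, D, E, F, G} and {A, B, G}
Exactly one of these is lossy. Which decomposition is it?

Decomposition 1

Decomposition 1: common = {B, E}, closure = {B, E} → lossy.
Decomposition 2: common = {D}, closure = {D, E} → lossless.
Decomposition 3: common = {B, G}, closure = {A, B, G} → lossless.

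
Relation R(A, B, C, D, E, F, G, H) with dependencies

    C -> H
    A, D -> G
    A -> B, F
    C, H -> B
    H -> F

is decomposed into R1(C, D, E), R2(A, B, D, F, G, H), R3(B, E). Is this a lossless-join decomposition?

No

Chase test. Columns are A, B, C, D, E, F, G, H; row i has aⱼ where attribute j ∈ Ri, else bᵢⱼ.
Initial tableau (one row per fragment):
  row 1: b11 b12 a3 a4 a5 b16 b17 b18
  row 2: a1 a2 b23 a4 b25 a6 a7 a8
  row 3: b31 a2 b33 b34 a5 b36 b37 b38
No row becomes fully distinguished — the join is lossy.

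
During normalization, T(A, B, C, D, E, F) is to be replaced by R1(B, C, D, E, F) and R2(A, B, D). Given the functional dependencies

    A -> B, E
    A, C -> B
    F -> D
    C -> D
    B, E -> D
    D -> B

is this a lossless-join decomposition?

Common attributes: R1 ∩ R2 = {B, D}.
No dependency enlarges {B, D}, so (B, D)⁺ = {B, D}.
The closure contains neither all of R1 = {B, C, D, E, F} nor all of R2 = {A, B, D}, so the common attributes are not a superkey of either fragment. The join is lossy.

No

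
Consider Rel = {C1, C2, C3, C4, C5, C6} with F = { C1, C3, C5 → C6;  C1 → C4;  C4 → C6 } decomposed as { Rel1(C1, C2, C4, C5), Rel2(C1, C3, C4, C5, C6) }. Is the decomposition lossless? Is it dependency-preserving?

lossy but dependency-preserving

Lossless test: (C1, C4, C5)⁺ = {C1, C4, C5, C6}, which is a superkey of neither fragment — lossy.
Dependency preservation: every FD's attributes lie within a single fragment, so each can be enforced locally — preserved.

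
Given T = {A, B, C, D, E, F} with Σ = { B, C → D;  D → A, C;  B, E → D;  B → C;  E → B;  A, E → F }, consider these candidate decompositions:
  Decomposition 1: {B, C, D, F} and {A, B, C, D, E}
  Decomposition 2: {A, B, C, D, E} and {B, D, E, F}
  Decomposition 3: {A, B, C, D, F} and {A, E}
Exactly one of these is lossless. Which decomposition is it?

Decomposition 1: common = {B, C, D}, closure = {A, B, C, D} → lossy.
Decomposition 2: common = {B, D, E}, closure = {A, B, C, D, E, F} → lossless.
Decomposition 3: common = {A}, closure = {A} → lossy.

Decomposition 2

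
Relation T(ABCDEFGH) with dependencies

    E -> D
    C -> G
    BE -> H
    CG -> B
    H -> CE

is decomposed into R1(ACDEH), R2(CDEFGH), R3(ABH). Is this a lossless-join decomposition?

No

Chase test. Columns are ABCDEFGH; row i has aⱼ where attribute j ∈ Ri, else bᵢⱼ.
Initial tableau (one row per fragment):
  row 1: a1 b12 a3 a4 a5 b16 b17 a8
  row 2: b21 b22 a3 a4 a5 a6 a7 a8
  row 3: a1 a2 b33 b34 b35 b36 b37 a8
Rows 1 and 2 agree on C; apply C→G and equate their G entries.
Rows 1 and 2 agree on CG; apply CG→B and equate their B entries.
Rows 1 and 3 agree on H; apply H→CE and equate their CE entries.
Rows 1 and 3 agree on E; apply E→D and equate their D entries.
Rows 1 and 3 agree on C; apply C→G and equate their G entries.
Rows 1 and 3 agree on CG; apply CG→B and equate their B entries.
No row becomes fully distinguished — the join is lossy.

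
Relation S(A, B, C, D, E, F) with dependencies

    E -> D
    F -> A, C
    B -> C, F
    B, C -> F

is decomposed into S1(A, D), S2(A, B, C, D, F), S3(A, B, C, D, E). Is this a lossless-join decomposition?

Chase test. Columns are A, B, C, D, E, F; row i has aⱼ where attribute j ∈ Si, else bᵢⱼ.
Initial tableau (one row per fragment):
  row 1: a1 b12 b13 a4 b15 b16
  row 2: a1 a2 a3 a4 b25 a6
  row 3: a1 a2 a3 a4 a5 b36
Rows 2 and 3 agree on B; apply B→C, F and equate their C, F entries.
Row 3 is now all distinguished symbols — the join is lossless.

Yes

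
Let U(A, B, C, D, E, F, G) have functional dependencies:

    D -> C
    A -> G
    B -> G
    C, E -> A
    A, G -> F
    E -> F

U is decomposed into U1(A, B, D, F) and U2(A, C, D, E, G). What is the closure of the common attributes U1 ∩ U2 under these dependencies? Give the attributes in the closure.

U1 ∩ U2 = {A, D}.
D → C applies, adding C
A → G applies, adding G
A, G → F applies, adding F
Closure: {A, C, D, F, G}.

A, C, D, F, G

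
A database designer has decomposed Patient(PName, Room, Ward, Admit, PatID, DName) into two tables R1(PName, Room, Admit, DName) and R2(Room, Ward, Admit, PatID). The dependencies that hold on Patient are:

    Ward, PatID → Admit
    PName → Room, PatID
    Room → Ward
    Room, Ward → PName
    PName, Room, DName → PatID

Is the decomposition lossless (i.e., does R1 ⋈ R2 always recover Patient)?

Common attributes: R1 ∩ R2 = {Room, Admit}.
Closure of {Room, Admit}: Room → Ward applies, adding Ward; Room, Ward → PName applies, adding PName; PName → Room, PatID applies, adding PatID. So (Room, Admit)⁺ = {PName, Room, Ward, Admit, PatID}.
This closure contains every attribute of R2, so R1 ∩ R2 → R2. The join is lossless.

Yes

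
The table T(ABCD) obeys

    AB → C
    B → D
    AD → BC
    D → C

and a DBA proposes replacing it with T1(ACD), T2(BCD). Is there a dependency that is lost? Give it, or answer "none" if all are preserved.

Check AD → BC: no single fragment contains all of {ABCD}, and the restricted closure of {AD} across the fragments never reaches {BC}.
AB → C is preserved.
B → D is preserved.
D → C is preserved.

AD → BC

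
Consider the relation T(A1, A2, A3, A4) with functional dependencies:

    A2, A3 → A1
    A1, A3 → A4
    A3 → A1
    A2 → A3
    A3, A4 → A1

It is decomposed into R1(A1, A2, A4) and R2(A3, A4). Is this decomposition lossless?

Common attributes: R1 ∩ R2 = {A4}.
No dependency enlarges {A4}, so (A4)⁺ = {A4}.
The closure contains neither all of R1 = {A1, A2, A4} nor all of R2 = {A3, A4}, so the common attributes are not a superkey of either fragment. The join is lossy.

No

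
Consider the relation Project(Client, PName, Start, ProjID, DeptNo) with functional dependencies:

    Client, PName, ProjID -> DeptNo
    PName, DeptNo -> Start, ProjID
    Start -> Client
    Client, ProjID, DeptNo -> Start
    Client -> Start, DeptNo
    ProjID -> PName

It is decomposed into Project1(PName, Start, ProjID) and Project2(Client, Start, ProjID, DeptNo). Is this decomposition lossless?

Yes

Common attributes: Project1 ∩ Project2 = {Start, ProjID}.
Closure of {Start, ProjID}: Start → Client applies, adding Client; Client → Start, DeptNo applies, adding DeptNo; ProjID → PName applies, adding PName. So (Start, ProjID)⁺ = {Client, PName, Start, ProjID, DeptNo}.
This closure contains every attribute of Project1, so Project1 ∩ Project2 → Project1. The join is lossless.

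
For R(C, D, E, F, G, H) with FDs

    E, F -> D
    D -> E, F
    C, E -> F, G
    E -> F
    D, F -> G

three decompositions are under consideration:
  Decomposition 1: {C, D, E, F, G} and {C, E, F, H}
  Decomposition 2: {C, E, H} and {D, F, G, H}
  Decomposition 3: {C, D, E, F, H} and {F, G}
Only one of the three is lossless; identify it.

Decomposition 1

Decomposition 1: common = {C, E, F}, closure = {C, D, E, F, G} → lossless.
Decomposition 2: common = {H}, closure = {H} → lossy.
Decomposition 3: common = {F}, closure = {F} → lossy.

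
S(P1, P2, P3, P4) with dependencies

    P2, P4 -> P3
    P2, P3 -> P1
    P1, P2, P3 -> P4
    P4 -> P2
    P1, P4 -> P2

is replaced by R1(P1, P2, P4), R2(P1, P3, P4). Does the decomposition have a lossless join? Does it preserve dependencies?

lossless but not dependency-preserving

Lossless test: (P1, P4)⁺ = {P1, P2, P3, P4}, which contains all of one fragment — lossless.
Dependency preservation: the restricted closure of {P2, P3} across the fragments never reaches {P1}, so P2, P3 → P1 cannot be enforced without a join — not preserved.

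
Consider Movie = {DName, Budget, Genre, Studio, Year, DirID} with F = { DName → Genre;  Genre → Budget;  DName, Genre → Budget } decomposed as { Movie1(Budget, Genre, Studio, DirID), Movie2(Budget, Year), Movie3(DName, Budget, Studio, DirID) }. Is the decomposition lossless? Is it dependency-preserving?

lossy and not dependency-preserving

Lossless test (chase): applying each FD to every pair of rows produces no changes in the tableau, so no row becomes fully distinguished — the join is lossy.
Dependency preservation: the restricted closure of {DName} across the fragments never reaches {Genre}, so DName → Genre cannot be enforced without a join — not preserved.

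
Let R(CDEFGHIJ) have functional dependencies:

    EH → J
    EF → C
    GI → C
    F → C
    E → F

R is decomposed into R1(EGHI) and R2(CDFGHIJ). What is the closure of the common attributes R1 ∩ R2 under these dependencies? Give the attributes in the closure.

R1 ∩ R2 = {GHI}.
GI → C applies, adding C
Closure: {CGHI}.

CGHI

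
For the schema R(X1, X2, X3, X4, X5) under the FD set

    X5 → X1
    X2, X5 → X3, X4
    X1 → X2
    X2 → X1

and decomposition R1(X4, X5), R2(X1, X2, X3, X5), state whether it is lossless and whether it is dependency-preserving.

Lossless test: (X5)⁺ = {X1, X2, X3, X4, X5}, which contains all of one fragment — lossless.
Dependency preservation: X2, X5 → X3, X4 is not contained in any single fragment, but the restricted closure of its left-hand side across the fragments still reaches the right-hand side; the remaining FDs each lie inside some fragment. All dependencies are preserved.

lossless and dependency-preserving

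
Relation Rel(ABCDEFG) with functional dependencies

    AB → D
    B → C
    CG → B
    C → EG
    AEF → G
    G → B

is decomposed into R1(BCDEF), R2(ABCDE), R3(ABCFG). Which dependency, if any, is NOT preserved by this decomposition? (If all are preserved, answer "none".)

AEF → G

Check AEF → G: no single fragment contains all of {AEFG}, and the restricted closure of {AEF} across the fragments never reaches {G}.
AB → D is preserved.
B → C is preserved.
CG → B is preserved.
C → EG is preserved.
G → B is preserved.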